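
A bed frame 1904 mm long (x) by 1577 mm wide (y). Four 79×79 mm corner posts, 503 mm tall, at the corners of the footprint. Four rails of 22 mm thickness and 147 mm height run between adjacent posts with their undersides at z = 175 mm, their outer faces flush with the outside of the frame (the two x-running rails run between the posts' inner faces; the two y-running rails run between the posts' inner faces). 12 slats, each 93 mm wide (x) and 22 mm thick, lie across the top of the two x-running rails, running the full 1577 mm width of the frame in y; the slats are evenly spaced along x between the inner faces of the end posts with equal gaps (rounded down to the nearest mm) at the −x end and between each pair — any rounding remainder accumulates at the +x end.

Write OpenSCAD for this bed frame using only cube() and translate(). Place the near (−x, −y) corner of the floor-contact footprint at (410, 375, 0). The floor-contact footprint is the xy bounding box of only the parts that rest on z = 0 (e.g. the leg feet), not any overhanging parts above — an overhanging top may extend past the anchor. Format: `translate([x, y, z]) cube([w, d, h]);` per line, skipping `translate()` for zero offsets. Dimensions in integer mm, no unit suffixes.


translate([410, 375, 0]) cube([79, 79, 503]);
translate([410, 1873, 0]) cube([79, 79, 503]);
translate([2235, 375, 0]) cube([79, 79, 503]);
translate([2235, 1873, 0]) cube([79, 79, 503]);
translate([489, 375, 175]) cube([1746, 22, 147]);
translate([489, 1930, 175]) cube([1746, 22, 147]);
translate([410, 454, 175]) cube([22, 1419, 147]);
translate([2292, 454, 175]) cube([22, 1419, 147]);
translate([537, 375, 322]) cube([93, 1577, 22]);
translate([678, 375, 322]) cube([93, 1577, 22]);
translate([819, 375, 322]) cube([93, 1577, 22]);
translate([960, 375, 322]) cube([93, 1577, 22]);
translate([1101, 375, 322]) cube([93, 1577, 22]);
translate([1242, 375, 322]) cube([93, 1577, 22]);
translate([1383, 375, 322]) cube([93, 1577, 22]);
translate([1524, 375, 322]) cube([93, 1577, 22]);
translate([1665, 375, 322]) cube([93, 1577, 22]);
translate([1806, 375, 322]) cube([93, 1577, 22]);
translate([1947, 375, 322]) cube([93, 1577, 22]);
translate([2088, 375, 322]) cube([93, 1577, 22]);


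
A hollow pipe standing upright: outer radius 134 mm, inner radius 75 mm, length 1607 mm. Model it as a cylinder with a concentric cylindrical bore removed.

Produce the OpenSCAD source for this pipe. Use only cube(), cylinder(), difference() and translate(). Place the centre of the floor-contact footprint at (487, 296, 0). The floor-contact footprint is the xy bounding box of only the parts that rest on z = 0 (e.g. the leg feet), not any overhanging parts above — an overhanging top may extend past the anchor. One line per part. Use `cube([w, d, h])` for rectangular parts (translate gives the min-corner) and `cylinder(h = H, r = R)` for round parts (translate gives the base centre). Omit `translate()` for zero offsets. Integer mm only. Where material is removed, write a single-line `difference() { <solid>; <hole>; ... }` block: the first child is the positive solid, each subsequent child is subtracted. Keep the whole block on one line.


difference() { translate([487, 296, 0]) cylinder(h = 1607, r = 134); translate([487, 296, 0]) cylinder(h = 1607, r = 75); }


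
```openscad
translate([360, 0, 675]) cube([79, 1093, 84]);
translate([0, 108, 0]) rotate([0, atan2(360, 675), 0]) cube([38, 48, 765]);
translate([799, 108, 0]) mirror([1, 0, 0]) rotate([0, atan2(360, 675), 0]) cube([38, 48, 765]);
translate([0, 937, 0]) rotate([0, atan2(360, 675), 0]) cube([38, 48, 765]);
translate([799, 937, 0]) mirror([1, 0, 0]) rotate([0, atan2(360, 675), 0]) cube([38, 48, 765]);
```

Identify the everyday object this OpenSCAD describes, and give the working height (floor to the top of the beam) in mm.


A sawhorse. The overall height is 759 mm.

A beam across two mirrored pairs of raked legs — a sawhorse. The beam's underside is at z = 675 (matching the legs' vertical rise in atan2(360, 675)) and the beam is 84 mm tall, so its top is at 675 + 84 = 759 mm. The raked legs top out at the beam's underside, so that is the highest point.


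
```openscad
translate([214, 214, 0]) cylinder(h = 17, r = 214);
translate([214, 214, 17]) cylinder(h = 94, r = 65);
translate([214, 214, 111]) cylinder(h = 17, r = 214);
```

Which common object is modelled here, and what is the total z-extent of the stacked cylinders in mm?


A spool. The overall height is 128 mm.

Three coaxial cylinders, large–small–large — a spool. Two 17 mm flanges and a 94 mm core give 17 + 94 + 17 = 128 mm.


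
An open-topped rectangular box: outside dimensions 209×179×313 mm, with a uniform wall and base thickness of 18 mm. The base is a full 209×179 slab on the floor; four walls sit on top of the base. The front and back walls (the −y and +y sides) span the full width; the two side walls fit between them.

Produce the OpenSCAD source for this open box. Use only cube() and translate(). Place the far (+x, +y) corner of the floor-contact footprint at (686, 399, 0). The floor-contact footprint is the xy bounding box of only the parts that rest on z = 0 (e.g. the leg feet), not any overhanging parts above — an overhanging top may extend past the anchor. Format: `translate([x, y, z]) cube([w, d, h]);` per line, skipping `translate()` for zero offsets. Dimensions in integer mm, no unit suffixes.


translate([477, 220, 0]) cube([209, 179, 18]);
translate([477, 220, 18]) cube([209, 18, 295]);
translate([477, 381, 18]) cube([209, 18, 295]);
translate([477, 238, 18]) cube([18, 143, 295]);
translate([668, 238, 18]) cube([18, 143, 295]);


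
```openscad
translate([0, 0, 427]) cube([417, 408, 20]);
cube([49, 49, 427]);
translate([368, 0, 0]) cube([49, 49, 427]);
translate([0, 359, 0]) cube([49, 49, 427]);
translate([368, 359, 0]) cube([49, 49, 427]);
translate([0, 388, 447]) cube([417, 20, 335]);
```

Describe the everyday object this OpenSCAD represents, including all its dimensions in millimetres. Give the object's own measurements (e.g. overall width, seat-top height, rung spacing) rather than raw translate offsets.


A chair. The seat is a 417×408×20 mm slab with its top at z = 447 mm, on four 49×49 mm corner legs (flush with the seat edges, standing on z = 0). A flat backrest 20 mm thick, 335 mm tall, spans the full seat width and rises from the seat top along its +y edge, rear face flush with the rear of the seat.


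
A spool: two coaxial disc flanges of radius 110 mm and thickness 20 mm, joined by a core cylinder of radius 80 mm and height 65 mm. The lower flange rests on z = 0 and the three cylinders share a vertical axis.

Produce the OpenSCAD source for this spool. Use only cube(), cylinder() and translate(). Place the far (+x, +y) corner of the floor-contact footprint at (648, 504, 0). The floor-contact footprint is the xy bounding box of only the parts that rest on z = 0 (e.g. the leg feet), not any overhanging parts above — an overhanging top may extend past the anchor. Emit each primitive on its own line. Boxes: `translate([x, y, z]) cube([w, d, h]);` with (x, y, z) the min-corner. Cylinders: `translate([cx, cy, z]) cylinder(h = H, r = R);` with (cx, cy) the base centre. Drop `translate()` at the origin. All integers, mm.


translate([538, 394, 0]) cylinder(h = 20, r = 110);
translate([538, 394, 20]) cylinder(h = 65, r = 80);
translate([538, 394, 85]) cylinder(h = 20, r = 110);


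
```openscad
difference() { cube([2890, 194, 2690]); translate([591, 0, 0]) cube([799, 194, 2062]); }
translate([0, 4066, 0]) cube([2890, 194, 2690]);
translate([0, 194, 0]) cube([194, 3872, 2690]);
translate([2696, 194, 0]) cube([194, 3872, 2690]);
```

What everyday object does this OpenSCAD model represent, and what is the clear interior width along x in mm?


A single room. The interior width is 2502 mm.

Four walls enclosing a rectangle with a door in the front wall — a room. Outside width 2890 minus two 194 mm walls gives 2502 mm.


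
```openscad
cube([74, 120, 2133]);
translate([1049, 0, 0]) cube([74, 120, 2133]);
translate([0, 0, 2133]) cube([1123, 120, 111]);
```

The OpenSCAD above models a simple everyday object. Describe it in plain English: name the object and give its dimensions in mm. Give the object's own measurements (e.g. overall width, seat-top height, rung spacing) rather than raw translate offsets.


A door frame. The clear opening is 975 mm wide and 2133 mm high. Two 74 mm wide jambs, 120 mm deep, stand either side of the opening from the floor to the top of the opening. A 111 mm thick head sits across the top of both jambs, spanning the full outside width of the frame.


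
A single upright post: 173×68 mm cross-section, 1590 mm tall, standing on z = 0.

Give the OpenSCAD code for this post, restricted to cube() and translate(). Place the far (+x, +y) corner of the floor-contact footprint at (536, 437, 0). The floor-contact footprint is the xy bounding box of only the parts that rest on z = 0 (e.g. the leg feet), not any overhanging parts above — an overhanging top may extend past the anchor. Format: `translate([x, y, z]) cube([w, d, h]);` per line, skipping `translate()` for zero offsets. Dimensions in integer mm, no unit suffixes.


translate([363, 369, 0]) cube([173, 68, 1590]);


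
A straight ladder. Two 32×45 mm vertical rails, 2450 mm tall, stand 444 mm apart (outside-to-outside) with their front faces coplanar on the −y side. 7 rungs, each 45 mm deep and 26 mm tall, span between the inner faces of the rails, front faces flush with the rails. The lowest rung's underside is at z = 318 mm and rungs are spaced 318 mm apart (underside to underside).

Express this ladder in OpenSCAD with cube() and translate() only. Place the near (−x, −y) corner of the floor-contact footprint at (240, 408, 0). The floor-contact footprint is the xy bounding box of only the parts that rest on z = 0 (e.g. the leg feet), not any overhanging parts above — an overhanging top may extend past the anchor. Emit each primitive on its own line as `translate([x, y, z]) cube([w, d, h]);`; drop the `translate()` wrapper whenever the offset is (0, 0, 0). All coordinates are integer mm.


translate([240, 408, 0]) cube([32, 45, 2450]);
translate([652, 408, 0]) cube([32, 45, 2450]);
translate([272, 408, 318]) cube([380, 45, 26]);
translate([272, 408, 636]) cube([380, 45, 26]);
translate([272, 408, 954]) cube([380, 45, 26]);
translate([272, 408, 1272]) cube([380, 45, 26]);
translate([272, 408, 1590]) cube([380, 45, 26]);
translate([272, 408, 1908]) cube([380, 45, 26]);
translate([272, 408, 2226]) cube([380, 45, 26]);


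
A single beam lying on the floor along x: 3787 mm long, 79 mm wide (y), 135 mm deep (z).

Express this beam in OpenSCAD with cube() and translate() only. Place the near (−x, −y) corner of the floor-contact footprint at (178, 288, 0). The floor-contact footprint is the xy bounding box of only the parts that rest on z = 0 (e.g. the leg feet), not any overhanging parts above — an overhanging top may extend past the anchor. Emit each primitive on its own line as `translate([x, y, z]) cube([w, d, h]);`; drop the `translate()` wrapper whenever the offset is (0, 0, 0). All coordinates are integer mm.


translate([178, 288, 0]) cube([3787, 79, 135]);


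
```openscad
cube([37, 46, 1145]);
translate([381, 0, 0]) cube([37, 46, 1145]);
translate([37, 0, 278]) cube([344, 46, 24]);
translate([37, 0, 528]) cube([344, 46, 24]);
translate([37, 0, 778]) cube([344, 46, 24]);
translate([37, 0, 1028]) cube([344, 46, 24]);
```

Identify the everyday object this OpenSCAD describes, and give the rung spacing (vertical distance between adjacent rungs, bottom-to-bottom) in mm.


A ladder. The rung spacing is 250 mm.

Two tall 37×46 posts with 4 short bars between them — a ladder. Adjacent rungs sit at z = 278 and z = 528, so the spacing is 528 − 278 = 250 mm.


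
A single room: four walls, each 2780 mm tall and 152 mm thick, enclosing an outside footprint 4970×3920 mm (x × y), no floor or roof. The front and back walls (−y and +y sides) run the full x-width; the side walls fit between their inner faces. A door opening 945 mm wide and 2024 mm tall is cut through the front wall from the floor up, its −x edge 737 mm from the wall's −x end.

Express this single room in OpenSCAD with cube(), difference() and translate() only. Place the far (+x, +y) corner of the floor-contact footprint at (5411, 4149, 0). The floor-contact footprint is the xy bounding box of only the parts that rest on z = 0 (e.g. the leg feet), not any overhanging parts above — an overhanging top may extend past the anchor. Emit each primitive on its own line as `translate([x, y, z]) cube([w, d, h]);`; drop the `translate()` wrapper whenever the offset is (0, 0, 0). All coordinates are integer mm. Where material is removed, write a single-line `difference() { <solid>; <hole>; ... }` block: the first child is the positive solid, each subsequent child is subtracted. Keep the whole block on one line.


difference() { translate([441, 229, 0]) cube([4970, 152, 2780]); translate([1178, 229, 0]) cube([945, 152, 2024]); }
translate([441, 3997, 0]) cube([4970, 152, 2780]);
translate([441, 381, 0]) cube([152, 3616, 2780]);
translate([5259, 381, 0]) cube([152, 3616, 2780]);


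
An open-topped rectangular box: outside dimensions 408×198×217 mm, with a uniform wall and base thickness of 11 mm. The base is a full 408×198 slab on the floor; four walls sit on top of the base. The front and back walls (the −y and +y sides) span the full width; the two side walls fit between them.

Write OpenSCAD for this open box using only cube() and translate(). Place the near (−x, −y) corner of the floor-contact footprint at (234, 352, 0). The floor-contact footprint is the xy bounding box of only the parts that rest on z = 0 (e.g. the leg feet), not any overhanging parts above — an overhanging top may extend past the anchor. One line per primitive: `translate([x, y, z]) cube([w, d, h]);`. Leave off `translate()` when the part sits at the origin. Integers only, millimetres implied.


translate([234, 352, 0]) cube([408, 198, 11]);
translate([234, 352, 11]) cube([408, 11, 206]);
translate([234, 539, 11]) cube([408, 11, 206]);
translate([234, 363, 11]) cube([11, 176, 206]);
translate([631, 363, 11]) cube([11, 176, 206]);


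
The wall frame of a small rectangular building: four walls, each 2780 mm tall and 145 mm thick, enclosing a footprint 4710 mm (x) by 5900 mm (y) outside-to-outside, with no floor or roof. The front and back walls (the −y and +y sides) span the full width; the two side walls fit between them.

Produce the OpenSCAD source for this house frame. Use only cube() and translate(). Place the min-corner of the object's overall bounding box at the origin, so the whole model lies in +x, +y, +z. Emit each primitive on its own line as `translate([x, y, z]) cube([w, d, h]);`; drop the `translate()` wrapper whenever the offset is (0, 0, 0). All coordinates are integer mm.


cube([4710, 145, 2780]);
translate([0, 5755, 0]) cube([4710, 145, 2780]);
translate([0, 145, 0]) cube([145, 5610, 2780]);
translate([4565, 145, 0]) cube([145, 5610, 2780]);


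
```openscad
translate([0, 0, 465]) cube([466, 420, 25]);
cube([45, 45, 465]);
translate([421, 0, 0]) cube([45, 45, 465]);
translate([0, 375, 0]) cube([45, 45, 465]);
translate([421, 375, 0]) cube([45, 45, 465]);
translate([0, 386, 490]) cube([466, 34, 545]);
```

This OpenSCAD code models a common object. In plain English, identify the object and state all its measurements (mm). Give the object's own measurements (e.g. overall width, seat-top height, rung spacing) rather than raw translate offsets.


A chair. The seat is a 466×420×25 mm slab with its top at z = 490 mm, on four 45×45 mm corner legs (flush with the seat edges, standing on z = 0). A flat backrest 34 mm thick, 545 mm tall, spans the full seat width and rises from the seat top along its +y edge, rear face flush with the rear of the seat.


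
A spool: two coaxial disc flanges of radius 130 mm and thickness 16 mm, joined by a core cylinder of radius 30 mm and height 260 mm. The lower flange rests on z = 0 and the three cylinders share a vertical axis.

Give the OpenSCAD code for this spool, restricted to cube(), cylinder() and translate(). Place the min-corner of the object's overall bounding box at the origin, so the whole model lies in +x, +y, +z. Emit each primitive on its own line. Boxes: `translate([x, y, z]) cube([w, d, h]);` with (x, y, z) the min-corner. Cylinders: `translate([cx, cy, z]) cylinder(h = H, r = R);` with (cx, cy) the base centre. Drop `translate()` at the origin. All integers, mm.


translate([130, 130, 0]) cylinder(h = 16, r = 130);
translate([130, 130, 16]) cylinder(h = 260, r = 30);
translate([130, 130, 276]) cylinder(h = 16, r = 130);


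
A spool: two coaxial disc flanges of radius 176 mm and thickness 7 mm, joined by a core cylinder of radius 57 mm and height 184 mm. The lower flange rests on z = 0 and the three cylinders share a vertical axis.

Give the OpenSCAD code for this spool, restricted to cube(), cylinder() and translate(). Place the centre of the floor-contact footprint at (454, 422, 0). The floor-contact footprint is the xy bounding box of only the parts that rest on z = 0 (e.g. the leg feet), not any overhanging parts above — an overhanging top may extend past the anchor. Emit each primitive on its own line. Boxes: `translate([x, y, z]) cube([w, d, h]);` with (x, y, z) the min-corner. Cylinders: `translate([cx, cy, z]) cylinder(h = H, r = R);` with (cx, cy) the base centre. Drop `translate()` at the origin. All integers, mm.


translate([454, 422, 0]) cylinder(h = 7, r = 176);
translate([454, 422, 7]) cylinder(h = 184, r = 57);
translate([454, 422, 191]) cylinder(h = 7, r = 176);


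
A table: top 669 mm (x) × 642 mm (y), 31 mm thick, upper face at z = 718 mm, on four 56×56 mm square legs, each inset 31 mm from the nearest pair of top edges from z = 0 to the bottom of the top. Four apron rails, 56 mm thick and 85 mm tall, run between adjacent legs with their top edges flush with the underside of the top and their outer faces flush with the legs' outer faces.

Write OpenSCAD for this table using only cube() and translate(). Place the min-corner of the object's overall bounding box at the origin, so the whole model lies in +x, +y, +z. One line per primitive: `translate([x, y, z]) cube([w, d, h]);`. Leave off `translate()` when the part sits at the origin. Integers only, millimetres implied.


// leg_h = 718 - 31 = 687
// apron z = 687 - 85 = 602
translate([0, 0, 687]) cube([669, 642, 31]);
translate([31, 31, 0]) cube([56, 56, 687]);
translate([582, 31, 0]) cube([56, 56, 687]);
translate([31, 555, 0]) cube([56, 56, 687]);
translate([582, 555, 0]) cube([56, 56, 687]);
translate([87, 31, 602]) cube([495, 56, 85]);
translate([87, 555, 602]) cube([495, 56, 85]);
translate([31, 87, 602]) cube([56, 468, 85]);
translate([582, 87, 602]) cube([56, 468, 85]);


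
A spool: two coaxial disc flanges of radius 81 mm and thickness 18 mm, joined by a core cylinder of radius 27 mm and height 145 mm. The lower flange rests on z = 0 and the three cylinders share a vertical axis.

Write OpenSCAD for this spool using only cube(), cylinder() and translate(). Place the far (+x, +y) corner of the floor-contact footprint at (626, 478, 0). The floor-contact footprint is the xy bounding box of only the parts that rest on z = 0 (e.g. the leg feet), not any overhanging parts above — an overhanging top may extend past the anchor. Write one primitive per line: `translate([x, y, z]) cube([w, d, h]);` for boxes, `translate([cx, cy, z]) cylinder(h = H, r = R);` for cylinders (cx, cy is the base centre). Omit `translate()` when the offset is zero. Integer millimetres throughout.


translate([545, 397, 0]) cylinder(h = 18, r = 81);
translate([545, 397, 18]) cylinder(h = 145, r = 27);
translate([545, 397, 163]) cylinder(h = 18, r = 81);


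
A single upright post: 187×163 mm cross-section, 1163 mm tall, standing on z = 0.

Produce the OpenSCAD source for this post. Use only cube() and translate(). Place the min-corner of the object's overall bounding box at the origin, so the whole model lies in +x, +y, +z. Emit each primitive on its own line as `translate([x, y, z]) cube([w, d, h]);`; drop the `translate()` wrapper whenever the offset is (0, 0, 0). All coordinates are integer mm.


cube([187, 163, 1163]);


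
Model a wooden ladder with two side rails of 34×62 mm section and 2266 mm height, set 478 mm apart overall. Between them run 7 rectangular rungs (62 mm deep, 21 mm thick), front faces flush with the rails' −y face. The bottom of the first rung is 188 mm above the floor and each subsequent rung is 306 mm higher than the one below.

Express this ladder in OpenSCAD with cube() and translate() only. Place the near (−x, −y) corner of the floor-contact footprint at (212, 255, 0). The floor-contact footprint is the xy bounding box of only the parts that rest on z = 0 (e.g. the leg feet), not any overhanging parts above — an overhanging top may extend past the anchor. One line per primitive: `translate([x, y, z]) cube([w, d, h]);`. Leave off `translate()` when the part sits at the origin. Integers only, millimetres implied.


// rung span = 478 - 2*34 = 410
// rung[k] z = 188 + k*306
translate([212, 255, 0]) cube([34, 62, 2266]);
translate([656, 255, 0]) cube([34, 62, 2266]);
translate([246, 255, 188]) cube([410, 62, 21]);
translate([246, 255, 494]) cube([410, 62, 21]);
translate([246, 255, 800]) cube([410, 62, 21]);
translate([246, 255, 1106]) cube([410, 62, 21]);
translate([246, 255, 1412]) cube([410, 62, 21]);
translate([246, 255, 1718]) cube([410, 62, 21]);
translate([246, 255, 2024]) cube([410, 62, 21]);


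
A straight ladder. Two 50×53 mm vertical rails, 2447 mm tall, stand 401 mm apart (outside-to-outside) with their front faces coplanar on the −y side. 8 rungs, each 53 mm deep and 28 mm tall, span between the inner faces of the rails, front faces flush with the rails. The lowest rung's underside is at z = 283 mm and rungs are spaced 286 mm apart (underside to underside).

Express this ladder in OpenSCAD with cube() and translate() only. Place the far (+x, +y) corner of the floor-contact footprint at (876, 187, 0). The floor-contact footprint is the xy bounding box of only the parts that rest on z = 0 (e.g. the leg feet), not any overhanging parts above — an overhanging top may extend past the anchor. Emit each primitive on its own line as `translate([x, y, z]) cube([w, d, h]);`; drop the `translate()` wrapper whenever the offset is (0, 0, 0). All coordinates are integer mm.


// rung span = 401 - 2*50 = 301
// rung[k] z = 283 + k*286
translate([475, 134, 0]) cube([50, 53, 2447]);
translate([826, 134, 0]) cube([50, 53, 2447]);
translate([525, 134, 283]) cube([301, 53, 28]);
translate([525, 134, 569]) cube([301, 53, 28]);
translate([525, 134, 855]) cube([301, 53, 28]);
translate([525, 134, 1141]) cube([301, 53, 28]);
translate([525, 134, 1427]) cube([301, 53, 28]);
translate([525, 134, 1713]) cube([301, 53, 28]);
translate([525, 134, 1999]) cube([301, 53, 28]);
translate([525, 134, 2285]) cube([301, 53, 28]);


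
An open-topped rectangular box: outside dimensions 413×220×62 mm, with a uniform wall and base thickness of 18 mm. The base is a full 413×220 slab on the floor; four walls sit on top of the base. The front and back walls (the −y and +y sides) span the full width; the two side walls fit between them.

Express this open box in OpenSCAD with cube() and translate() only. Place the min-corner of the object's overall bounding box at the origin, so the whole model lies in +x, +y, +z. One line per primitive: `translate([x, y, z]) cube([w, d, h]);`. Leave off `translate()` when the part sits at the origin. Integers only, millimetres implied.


cube([413, 220, 18]);
translate([0, 0, 18]) cube([413, 18, 44]);
translate([0, 202, 18]) cube([413, 18, 44]);
translate([0, 18, 18]) cube([18, 184, 44]);
translate([395, 18, 18]) cube([18, 184, 44]);


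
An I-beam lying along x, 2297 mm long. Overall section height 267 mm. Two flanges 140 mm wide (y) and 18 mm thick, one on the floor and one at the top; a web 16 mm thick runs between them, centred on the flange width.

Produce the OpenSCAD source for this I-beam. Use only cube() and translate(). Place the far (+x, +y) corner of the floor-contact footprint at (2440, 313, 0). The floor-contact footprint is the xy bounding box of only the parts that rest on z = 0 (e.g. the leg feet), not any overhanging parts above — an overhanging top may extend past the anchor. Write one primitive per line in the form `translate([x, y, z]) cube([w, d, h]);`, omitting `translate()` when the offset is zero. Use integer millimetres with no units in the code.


translate([143, 173, 0]) cube([2297, 140, 18]);
translate([143, 235, 18]) cube([2297, 16, 231]);
translate([143, 173, 249]) cube([2297, 140, 18]);


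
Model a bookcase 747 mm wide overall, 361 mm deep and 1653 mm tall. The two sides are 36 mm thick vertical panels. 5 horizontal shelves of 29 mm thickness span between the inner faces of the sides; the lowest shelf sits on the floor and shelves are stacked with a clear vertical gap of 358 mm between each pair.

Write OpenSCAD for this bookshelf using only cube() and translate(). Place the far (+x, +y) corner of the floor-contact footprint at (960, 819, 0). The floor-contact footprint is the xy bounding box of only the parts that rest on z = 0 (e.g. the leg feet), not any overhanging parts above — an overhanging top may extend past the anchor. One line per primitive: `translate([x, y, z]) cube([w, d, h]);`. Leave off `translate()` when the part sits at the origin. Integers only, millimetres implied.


translate([213, 458, 0]) cube([36, 361, 1653]);
translate([924, 458, 0]) cube([36, 361, 1653]);
translate([249, 458, 0]) cube([675, 361, 29]);
translate([249, 458, 387]) cube([675, 361, 29]);
translate([249, 458, 774]) cube([675, 361, 29]);
translate([249, 458, 1161]) cube([675, 361, 29]);
translate([249, 458, 1548]) cube([675, 361, 29]);


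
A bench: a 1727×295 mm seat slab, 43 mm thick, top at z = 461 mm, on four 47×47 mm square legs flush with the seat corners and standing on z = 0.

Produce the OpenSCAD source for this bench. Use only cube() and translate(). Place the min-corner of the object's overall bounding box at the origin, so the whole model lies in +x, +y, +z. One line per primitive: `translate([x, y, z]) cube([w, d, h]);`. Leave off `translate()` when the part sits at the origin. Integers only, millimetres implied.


translate([0, 0, 418]) cube([1727, 295, 43]);
cube([47, 47, 418]);
translate([0, 248, 0]) cube([47, 47, 418]);
translate([1680, 0, 0]) cube([47, 47, 418]);
translate([1680, 248, 0]) cube([47, 47, 418]);


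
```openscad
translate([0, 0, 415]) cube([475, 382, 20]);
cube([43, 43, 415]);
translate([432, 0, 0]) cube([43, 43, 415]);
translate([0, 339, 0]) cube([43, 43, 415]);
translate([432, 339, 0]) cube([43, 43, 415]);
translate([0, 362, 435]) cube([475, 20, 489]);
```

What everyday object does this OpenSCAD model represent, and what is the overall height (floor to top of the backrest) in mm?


A chair. The overall height is 924 mm.

A slab on four corner posts with a tall panel at the back — a chair. The seat slab sits at z = 415 with thickness 20, and the 489 mm backrest starts at the seat top, so the overall height is 415 + 20 + 489 = 924 mm.


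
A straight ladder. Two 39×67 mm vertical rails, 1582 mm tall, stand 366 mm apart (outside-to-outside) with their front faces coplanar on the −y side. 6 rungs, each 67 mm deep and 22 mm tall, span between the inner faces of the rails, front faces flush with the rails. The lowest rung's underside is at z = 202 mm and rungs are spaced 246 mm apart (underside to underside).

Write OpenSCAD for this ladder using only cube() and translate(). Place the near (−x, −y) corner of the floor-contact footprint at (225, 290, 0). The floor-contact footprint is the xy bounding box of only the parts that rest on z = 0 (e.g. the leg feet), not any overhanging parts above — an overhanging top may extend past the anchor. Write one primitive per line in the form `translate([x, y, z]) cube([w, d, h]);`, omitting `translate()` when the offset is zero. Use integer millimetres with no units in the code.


translate([225, 290, 0]) cube([39, 67, 1582]);
translate([552, 290, 0]) cube([39, 67, 1582]);
translate([264, 290, 202]) cube([288, 67, 22]);
translate([264, 290, 448]) cube([288, 67, 22]);
translate([264, 290, 694]) cube([288, 67, 22]);
translate([264, 290, 940]) cube([288, 67, 22]);
translate([264, 290, 1186]) cube([288, 67, 22]);
translate([264, 290, 1432]) cube([288, 67, 22]);


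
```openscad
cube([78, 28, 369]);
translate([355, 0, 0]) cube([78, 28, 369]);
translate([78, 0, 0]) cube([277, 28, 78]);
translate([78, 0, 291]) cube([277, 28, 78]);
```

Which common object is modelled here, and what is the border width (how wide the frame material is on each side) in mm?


A picture frame. The border width is 78 mm.

Four thin pieces enclosing a rectangular opening — a picture frame. The two full-height stiles are 369 mm tall; the top rail sits at z = 291 and is 78 mm tall, so the border above the opening is 369 − 291 = 78 mm, matching the stile x-width.


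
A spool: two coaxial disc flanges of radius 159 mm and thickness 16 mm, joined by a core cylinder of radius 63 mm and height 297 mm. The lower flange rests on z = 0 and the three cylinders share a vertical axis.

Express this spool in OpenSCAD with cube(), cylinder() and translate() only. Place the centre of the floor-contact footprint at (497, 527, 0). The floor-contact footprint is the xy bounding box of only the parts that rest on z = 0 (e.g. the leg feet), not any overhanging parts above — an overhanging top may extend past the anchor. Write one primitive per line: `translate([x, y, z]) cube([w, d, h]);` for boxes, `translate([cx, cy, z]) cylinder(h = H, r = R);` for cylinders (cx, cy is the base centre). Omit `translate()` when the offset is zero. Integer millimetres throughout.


translate([497, 527, 0]) cylinder(h = 16, r = 159);
translate([497, 527, 16]) cylinder(h = 297, r = 63);
translate([497, 527, 313]) cylinder(h = 16, r = 159);


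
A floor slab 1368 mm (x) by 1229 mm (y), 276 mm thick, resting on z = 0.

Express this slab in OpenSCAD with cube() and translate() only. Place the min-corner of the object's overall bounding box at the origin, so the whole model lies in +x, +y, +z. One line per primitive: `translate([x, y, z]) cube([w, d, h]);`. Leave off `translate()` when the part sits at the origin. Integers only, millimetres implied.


cube([1368, 1229, 276]);


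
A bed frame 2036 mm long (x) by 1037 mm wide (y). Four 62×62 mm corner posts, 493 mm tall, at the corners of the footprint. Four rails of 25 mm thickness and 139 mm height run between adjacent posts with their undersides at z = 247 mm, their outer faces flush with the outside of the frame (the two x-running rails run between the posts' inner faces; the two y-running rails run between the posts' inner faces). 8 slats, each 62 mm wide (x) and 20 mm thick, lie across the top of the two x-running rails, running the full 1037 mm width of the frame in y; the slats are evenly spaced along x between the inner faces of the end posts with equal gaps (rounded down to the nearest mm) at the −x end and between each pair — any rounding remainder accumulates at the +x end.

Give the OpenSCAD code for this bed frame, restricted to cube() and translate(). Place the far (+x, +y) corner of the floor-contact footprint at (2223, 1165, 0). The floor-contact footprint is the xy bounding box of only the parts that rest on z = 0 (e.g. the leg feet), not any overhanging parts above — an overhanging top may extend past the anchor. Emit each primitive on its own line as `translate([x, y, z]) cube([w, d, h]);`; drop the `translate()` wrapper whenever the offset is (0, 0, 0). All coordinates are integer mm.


translate([187, 128, 0]) cube([62, 62, 493]);
translate([187, 1103, 0]) cube([62, 62, 493]);
translate([2161, 128, 0]) cube([62, 62, 493]);
translate([2161, 1103, 0]) cube([62, 62, 493]);
translate([249, 128, 247]) cube([1912, 25, 139]);
translate([249, 1140, 247]) cube([1912, 25, 139]);
translate([187, 190, 247]) cube([25, 913, 139]);
translate([2198, 190, 247]) cube([25, 913, 139]);
translate([406, 128, 386]) cube([62, 1037, 20]);
translate([625, 128, 386]) cube([62, 1037, 20]);
translate([844, 128, 386]) cube([62, 1037, 20]);
translate([1063, 128, 386]) cube([62, 1037, 20]);
translate([1282, 128, 386]) cube([62, 1037, 20]);
translate([1501, 128, 386]) cube([62, 1037, 20]);
translate([1720, 128, 386]) cube([62, 1037, 20]);
translate([1939, 128, 386]) cube([62, 1037, 20]);


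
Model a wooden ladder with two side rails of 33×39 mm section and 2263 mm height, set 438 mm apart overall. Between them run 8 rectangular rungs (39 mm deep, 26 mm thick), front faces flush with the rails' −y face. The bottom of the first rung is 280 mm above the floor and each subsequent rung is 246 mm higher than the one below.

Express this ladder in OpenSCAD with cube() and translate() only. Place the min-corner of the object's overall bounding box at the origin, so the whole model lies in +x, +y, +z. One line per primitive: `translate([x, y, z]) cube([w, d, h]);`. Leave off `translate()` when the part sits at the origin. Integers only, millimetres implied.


// rung span = 438 - 2*33 = 372
// rung[k] z = 280 + k*246
cube([33, 39, 2263]);
translate([405, 0, 0]) cube([33, 39, 2263]);
translate([33, 0, 280]) cube([372, 39, 26]);
translate([33, 0, 526]) cube([372, 39, 26]);
translate([33, 0, 772]) cube([372, 39, 26]);
translate([33, 0, 1018]) cube([372, 39, 26]);
translate([33, 0, 1264]) cube([372, 39, 26]);
translate([33, 0, 1510]) cube([372, 39, 26]);
translate([33, 0, 1756]) cube([372, 39, 26]);
translate([33, 0, 2002]) cube([372, 39, 26]);


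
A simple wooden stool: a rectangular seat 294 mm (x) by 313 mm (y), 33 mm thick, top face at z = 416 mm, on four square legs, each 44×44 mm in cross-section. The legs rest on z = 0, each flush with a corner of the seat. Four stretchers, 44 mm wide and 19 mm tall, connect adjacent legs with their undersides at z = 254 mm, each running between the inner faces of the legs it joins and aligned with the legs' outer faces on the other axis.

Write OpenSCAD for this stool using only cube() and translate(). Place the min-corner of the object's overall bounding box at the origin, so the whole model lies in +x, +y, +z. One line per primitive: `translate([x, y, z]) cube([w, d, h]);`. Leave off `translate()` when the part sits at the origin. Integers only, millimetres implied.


translate([0, 0, 383]) cube([294, 313, 33]);
cube([44, 44, 383]);
translate([250, 0, 0]) cube([44, 44, 383]);
translate([0, 269, 0]) cube([44, 44, 383]);
translate([250, 269, 0]) cube([44, 44, 383]);
translate([44, 0, 254]) cube([206, 44, 19]);
translate([44, 269, 254]) cube([206, 44, 19]);
translate([0, 44, 254]) cube([44, 225, 19]);
translate([250, 44, 254]) cube([44, 225, 19]);


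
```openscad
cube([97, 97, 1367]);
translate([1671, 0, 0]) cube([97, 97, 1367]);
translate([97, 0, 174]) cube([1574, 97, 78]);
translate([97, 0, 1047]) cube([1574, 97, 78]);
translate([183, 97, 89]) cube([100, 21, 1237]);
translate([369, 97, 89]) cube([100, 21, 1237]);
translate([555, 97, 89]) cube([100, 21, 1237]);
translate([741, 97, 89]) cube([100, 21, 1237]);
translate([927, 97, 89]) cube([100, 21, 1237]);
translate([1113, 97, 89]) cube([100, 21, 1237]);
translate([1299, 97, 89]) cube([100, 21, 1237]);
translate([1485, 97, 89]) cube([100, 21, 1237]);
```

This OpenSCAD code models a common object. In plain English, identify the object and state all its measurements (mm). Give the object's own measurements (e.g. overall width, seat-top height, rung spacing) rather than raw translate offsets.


A fence section. Two 97×97 mm posts, 1367 mm tall, stand on the floor with a clear span of 1574 mm between their inner faces. Two horizontal rails of 97×78 mm section span the gap between the posts with their undersides at z = 174 mm and z = 1047 mm, flush with the posts' −y face. 8 pickets, each 100 mm wide, 21 mm thick and 1237 mm tall, are fixed to the +y face of the rails with their bottoms at z = 89 mm, spaced across the span with a 86 mm gap after the −x post and between neighbouring pickets and before the +x post.


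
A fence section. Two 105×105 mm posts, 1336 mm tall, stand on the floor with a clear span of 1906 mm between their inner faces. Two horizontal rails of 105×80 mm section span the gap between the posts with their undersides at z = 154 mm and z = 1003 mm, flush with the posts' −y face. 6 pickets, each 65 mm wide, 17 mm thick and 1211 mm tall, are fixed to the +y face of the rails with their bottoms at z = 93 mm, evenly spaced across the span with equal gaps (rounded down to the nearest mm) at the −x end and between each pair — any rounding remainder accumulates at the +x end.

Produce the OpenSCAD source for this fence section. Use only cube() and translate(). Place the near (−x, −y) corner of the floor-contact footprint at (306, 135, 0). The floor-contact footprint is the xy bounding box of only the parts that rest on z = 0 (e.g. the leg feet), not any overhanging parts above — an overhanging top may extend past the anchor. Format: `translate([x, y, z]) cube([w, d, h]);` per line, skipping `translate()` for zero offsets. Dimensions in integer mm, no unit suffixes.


translate([306, 135, 0]) cube([105, 105, 1336]);
translate([2317, 135, 0]) cube([105, 105, 1336]);
translate([411, 135, 154]) cube([1906, 105, 80]);
translate([411, 135, 1003]) cube([1906, 105, 80]);
translate([627, 240, 93]) cube([65, 17, 1211]);
translate([908, 240, 93]) cube([65, 17, 1211]);
translate([1189, 240, 93]) cube([65, 17, 1211]);
translate([1470, 240, 93]) cube([65, 17, 1211]);
translate([1751, 240, 93]) cube([65, 17, 1211]);
translate([2032, 240, 93]) cube([65, 17, 1211]);


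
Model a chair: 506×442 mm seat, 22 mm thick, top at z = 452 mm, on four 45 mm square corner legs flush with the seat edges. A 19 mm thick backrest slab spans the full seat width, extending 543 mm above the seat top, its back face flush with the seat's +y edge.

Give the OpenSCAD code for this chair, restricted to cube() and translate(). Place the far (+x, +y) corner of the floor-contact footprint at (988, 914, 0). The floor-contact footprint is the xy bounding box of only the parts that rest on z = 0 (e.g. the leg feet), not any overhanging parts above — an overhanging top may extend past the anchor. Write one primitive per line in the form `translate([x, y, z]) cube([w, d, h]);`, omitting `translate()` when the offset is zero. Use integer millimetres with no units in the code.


// leg_h = 452 - 22 = 430
translate([482, 472, 430]) cube([506, 442, 22]);
translate([482, 472, 0]) cube([45, 45, 430]);
translate([943, 472, 0]) cube([45, 45, 430]);
translate([482, 869, 0]) cube([45, 45, 430]);
translate([943, 869, 0]) cube([45, 45, 430]);
translate([482, 895, 452]) cube([506, 19, 543]);


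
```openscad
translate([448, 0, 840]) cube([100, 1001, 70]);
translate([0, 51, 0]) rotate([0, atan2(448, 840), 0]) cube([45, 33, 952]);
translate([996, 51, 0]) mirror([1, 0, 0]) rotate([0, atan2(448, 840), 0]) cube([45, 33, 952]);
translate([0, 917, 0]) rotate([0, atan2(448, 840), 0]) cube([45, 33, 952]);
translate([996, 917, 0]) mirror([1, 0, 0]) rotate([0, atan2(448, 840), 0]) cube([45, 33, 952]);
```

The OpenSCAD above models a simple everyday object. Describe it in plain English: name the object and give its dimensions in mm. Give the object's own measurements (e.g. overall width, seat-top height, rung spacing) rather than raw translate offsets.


A sawhorse. A 100×1001×70 mm beam (x, y, z) sits on two A-frame leg pairs. Each pair is two raked legs of 45×33 mm section (33 mm along y) splaying symmetrically in x. Each leg rises 840 mm vertically over 448 mm of horizontal reach and is 952 mm long along its own axis. Every leg's outer bottom edge rests on the floor and its outer top edge meets a bottom edge of the beam — the left legs (tilting toward +x) meet the beam's −x bottom edge, the right legs (their mirror images, tilting toward −x) meet its +x bottom edge — so the leg tops tuck under the beam, the beam's underside is 840 mm above the floor, and the feet are 996 mm apart outside-to-outside with the beam centred between them. The two leg pairs are set in 51 mm from either end of the beam.
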